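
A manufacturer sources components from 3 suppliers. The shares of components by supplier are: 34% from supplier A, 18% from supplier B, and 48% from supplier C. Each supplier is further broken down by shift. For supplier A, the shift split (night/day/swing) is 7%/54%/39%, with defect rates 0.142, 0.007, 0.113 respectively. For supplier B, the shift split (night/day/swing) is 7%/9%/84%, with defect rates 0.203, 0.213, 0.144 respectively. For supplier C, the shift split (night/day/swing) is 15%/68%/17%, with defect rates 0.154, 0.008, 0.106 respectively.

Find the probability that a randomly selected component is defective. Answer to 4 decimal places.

P(D|A) = 0.07·0.142 + 0.54·0.007 + 0.39·0.113 = 0.00994 + 0.00378 + 0.04407 = 0.05779
P(D|B) = 0.07·0.203 + 0.09·0.213 + 0.84·0.144 = 0.01421 + 0.01917 + 0.12096 = 0.15434
P(D|C) = 0.15·0.154 + 0.68·0.008 + 0.17·0.106 = 0.0231 + 0.00544 + 0.01802 = 0.04656
Then overall,
P(D) = 0.34·0.05779 + 0.18·0.15434 + 0.48·0.04656
      = 0.0196486 + 0.0277812 + 0.0223488 = 0.0697786

P(D) ≈ 0.0698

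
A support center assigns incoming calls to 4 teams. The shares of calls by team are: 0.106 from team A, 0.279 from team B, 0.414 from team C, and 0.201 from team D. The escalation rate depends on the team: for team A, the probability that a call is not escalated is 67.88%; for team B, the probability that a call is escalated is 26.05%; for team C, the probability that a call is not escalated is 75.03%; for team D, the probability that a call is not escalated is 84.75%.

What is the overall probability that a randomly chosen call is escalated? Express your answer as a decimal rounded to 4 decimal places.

P(E) ≈ 0.2408

P(E|A) = 1 − 0.6788 = 0.3212.
P(E|C) = 1 − 0.7503 = 0.2497.
P(E|D) = 1 − 0.8475 = 0.1525.
Summing over the partition,
P(E) = P(E|A)·P(A) + P(E|B)·P(B) + P(E|C)·P(C) + P(E|D)·P(D)
      = 0.3212·0.106 + 0.2605·0.279 + 0.2497·0.414 + 0.1525·0.201
      = 0.0340472 + 0.0726795 + 0.1033758 + 0.0306525 = 0.240755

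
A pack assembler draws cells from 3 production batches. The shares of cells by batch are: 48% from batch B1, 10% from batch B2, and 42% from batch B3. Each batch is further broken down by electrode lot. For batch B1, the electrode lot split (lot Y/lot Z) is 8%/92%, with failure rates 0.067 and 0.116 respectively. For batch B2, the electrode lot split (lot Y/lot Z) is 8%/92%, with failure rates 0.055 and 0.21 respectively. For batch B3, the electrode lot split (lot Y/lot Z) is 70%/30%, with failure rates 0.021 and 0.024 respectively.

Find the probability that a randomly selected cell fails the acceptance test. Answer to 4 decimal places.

0.0828

P(F|B1) = 0.08·0.067 + 0.92·0.116 = 0.00536 + 0.10672 = 0.11208
P(F|B2) = 0.08·0.055 + 0.92·0.21 = 0.0044 + 0.1932 = 0.1976
P(F|B3) = 0.7·0.021 + 0.3·0.024 = 0.0147 + 0.0072 = 0.0219
Then overall,
P(F) = 0.48·0.11208 + 0.1·0.1976 + 0.42·0.0219
      = 0.0537984 + 0.01976 + 0.009198 = 0.0827564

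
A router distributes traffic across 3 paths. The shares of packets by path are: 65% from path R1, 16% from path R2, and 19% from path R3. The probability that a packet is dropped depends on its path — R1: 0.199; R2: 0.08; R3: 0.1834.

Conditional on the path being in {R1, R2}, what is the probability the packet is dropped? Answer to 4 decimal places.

Let S = {R1, R2}.
P(S) = 0.65 + 0.16 = 0.81.
P(L ∩ S) = 0.199·0.65 + 0.08·0.16 = 0.12935 + 0.0128 = 0.14215.
P(L | S) = 0.14215 / 0.81 = 0.175494…

P(L|S) ≈ 0.1755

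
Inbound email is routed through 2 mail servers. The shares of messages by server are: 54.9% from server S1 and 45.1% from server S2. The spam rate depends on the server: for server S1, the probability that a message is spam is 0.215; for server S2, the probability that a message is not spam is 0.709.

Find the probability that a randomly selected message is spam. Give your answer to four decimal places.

P(S|S2) = 1 − 0.709 = 0.291.
P(S) = P(S|S1)·P(S1) + P(S|S2)·P(S2)
      = 0.215·0.549 + 0.291·0.451
      = 0.118035 + 0.131241 = 0.249276

P(S) ≈ 0.2493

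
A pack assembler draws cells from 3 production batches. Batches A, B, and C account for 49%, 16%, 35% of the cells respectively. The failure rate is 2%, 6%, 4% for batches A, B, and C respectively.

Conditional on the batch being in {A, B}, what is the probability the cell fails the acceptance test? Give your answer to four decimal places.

Let S = {A, B}.
P(S) = 0.49 + 0.16 = 0.65.
P(F ∩ S) = 0.02·0.49 + 0.06·0.16 = 0.0098 + 0.0096 = 0.0194.
P(F | S) = 0.0194 / 0.65 = 0.029846…

P(F|S) ≈ 0.0298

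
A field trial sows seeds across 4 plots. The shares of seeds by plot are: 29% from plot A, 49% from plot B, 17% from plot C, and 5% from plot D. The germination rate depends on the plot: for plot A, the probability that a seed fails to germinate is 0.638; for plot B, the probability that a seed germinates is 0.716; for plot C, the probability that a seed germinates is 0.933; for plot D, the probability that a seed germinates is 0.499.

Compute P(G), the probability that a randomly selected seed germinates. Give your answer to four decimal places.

P(G|A) = 1 − 0.638 = 0.362.
P(G) = P(G|A)·P(A) + P(G|B)·P(B) + P(G|C)·P(C) + P(G|D)·P(D)
      = 0.362·0.29 + 0.716·0.49 + 0.933·0.17 + 0.499·0.05
      = 0.10498 + 0.35084 + 0.15861 + 0.02495 = 0.63938

0.6394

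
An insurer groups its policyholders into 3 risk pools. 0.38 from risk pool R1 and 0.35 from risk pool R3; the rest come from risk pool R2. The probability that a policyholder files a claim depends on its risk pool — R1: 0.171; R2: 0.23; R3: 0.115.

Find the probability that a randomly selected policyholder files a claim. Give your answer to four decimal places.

P(R2) = 1 − (0.38 + 0.35) = 0.27.
P(C) = P(C|R1)·P(R1) + P(C|R2)·P(R2) + P(C|R3)·P(R3)
      = 0.171·0.38 + 0.23·0.27 + 0.115·0.35
      = 0.06498 + 0.0621 + 0.04025 = 0.16733

P(C) ≈ 0.1673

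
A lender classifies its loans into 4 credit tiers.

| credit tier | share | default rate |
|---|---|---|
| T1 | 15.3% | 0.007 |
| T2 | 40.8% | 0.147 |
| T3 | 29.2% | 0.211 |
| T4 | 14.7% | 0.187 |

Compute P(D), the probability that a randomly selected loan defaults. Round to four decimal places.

P(D) ≈ 0.1501

P(D) = P(D|T1)·P(T1) + P(D|T2)·P(T2) + P(D|T3)·P(T3) + P(D|T4)·P(T4)
      = 0.007·0.153 + 0.147·0.408 + 0.211·0.292 + 0.187·0.147
      = 0.001071 + 0.059976 + 0.061612 + 0.027489 = 0.150148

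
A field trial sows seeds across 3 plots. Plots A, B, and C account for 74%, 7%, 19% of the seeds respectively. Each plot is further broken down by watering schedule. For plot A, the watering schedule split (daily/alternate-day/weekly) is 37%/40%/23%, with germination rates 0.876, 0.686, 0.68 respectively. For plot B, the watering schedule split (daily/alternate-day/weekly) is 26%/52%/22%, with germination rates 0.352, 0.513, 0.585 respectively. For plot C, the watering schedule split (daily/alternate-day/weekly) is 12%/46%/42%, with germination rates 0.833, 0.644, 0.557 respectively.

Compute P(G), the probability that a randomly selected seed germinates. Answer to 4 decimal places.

0.7125

P(G|A) = 0.37·0.876 + 0.4·0.686 + 0.23·0.68 = 0.32412 + 0.2744 + 0.1564 = 0.75492
P(G|B) = 0.26·0.352 + 0.52·0.513 + 0.22·0.585 = 0.09152 + 0.26676 + 0.1287 = 0.48698
P(G|C) = 0.12·0.833 + 0.46·0.644 + 0.42·0.557 = 0.09996 + 0.29624 + 0.23394 = 0.63014
Then overall,
P(G) = 0.74·0.75492 + 0.07·0.48698 + 0.19·0.63014
      = 0.5586408 + 0.0340886 + 0.1197266 = 0.712456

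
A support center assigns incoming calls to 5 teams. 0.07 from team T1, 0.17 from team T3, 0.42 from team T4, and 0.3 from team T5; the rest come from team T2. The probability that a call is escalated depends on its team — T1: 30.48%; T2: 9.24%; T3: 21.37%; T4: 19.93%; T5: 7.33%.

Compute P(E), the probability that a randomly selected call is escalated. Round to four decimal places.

P(T2) = 1 − (0.07 + 0.17 + 0.42 + 0.3) = 0.04.
P(E) = P(E|T1)·P(T1) + P(E|T2)·P(T2) + P(E|T3)·P(T3) + P(E|T4)·P(T4) + P(E|T5)·P(T5)
      = 0.3048·0.07 + 0.0924·0.04 + 0.2137·0.17 + 0.1993·0.42 + 0.0733·0.3
      = 0.021336 + 0.003696 + 0.036329 + 0.083706 + 0.02199 = 0.167057

P(E) ≈ 0.1671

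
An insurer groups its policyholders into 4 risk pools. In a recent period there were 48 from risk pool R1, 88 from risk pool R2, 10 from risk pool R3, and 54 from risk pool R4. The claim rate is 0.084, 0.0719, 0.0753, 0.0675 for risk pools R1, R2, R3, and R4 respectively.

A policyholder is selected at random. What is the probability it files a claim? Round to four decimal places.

0.0738

Total: 48 + 88 + 10 + 54 = 200.
P(R1) = 48/200 = 0.24. P(R2) = 88/200 = 0.44. P(R3) = 10/200 = 0.05. P(R4) = 54/200 = 0.27.
By the law of total probability,
P(C) = P(C|R1)·P(R1) + P(C|R2)·P(R2) + P(C|R3)·P(R3) + P(C|R4)·P(R4)
      = 0.084·0.24 + 0.0719·0.44 + 0.0753·0.05 + 0.0675·0.27
      = 0.02016 + 0.031636 + 0.003765 + 0.018225 = 0.073786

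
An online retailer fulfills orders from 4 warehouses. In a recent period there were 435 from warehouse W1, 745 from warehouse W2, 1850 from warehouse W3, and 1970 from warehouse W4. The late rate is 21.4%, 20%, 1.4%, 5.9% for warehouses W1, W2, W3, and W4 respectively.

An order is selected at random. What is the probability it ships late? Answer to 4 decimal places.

0.0768

Total: 435 + 745 + 1850 + 1970 = 5000.
P(W1) = 435/5000 = 0.087. P(W2) = 745/5000 = 0.149. P(W3) = 1850/5000 = 0.37. P(W4) = 1970/5000 = 0.394.
P(L) = P(L|W1)·P(W1) + P(L|W2)·P(W2) + P(L|W3)·P(W3) + P(L|W4)·P(W4)
      = 0.214·0.087 + 0.2·0.149 + 0.014·0.37 + 0.059·0.394
      = 0.018618 + 0.0298 + 0.00518 + 0.023246 = 0.076844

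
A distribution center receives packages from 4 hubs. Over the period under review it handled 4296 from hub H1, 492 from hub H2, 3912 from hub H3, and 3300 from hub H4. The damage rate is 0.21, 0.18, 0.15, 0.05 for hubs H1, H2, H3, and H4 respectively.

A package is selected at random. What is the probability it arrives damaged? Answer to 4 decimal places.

Total: 4296 + 492 + 3912 + 3300 = 12000.
P(H1) = 4296/12000 = 0.358. P(H2) = 492/12000 = 0.041. P(H3) = 3912/12000 = 0.326. P(H4) = 3300/12000 = 0.275.
P(D) = P(D|H1)·P(H1) + P(D|H2)·P(H2) + P(D|H3)·P(H3) + P(D|H4)·P(H4)
      = 0.21·0.358 + 0.18·0.041 + 0.15·0.326 + 0.05·0.275
      = 0.07518 + 0.00738 + 0.0489 + 0.01375 = 0.14521

P(D) ≈ 0.1452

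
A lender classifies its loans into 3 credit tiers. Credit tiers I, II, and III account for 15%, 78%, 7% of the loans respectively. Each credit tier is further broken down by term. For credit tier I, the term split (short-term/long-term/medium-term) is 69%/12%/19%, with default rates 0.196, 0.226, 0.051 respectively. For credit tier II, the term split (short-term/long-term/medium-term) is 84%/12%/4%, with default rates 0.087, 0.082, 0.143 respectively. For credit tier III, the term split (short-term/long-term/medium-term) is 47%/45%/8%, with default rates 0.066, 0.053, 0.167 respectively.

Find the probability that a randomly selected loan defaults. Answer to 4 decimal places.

P(D) ≈ 0.0997

P(D|I) = 0.69·0.196 + 0.12·0.226 + 0.19·0.051 = 0.13524 + 0.02712 + 0.00969 = 0.17205
P(D|II) = 0.84·0.087 + 0.12·0.082 + 0.04·0.143 = 0.07308 + 0.00984 + 0.00572 = 0.08864
P(D|III) = 0.47·0.066 + 0.45·0.053 + 0.08·0.167 = 0.03102 + 0.02385 + 0.01336 = 0.06823
Then overall,
P(D) = 0.15·0.17205 + 0.78·0.08864 + 0.07·0.06823
      = 0.0258075 + 0.0691392 + 0.0047761 = 0.0997228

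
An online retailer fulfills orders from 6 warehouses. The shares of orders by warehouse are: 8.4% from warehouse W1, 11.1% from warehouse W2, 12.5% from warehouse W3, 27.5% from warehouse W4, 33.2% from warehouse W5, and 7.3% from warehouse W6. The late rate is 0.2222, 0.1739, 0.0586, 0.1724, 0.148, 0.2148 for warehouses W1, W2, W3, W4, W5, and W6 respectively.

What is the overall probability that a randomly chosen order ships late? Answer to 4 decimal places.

P(L) ≈ 0.1575

P(L) = P(L|W1)·P(W1) + P(L|W2)·P(W2) + P(L|W3)·P(W3) + P(L|W4)·P(W4) + P(L|W5)·P(W5) + P(L|W6)·P(W6)
      = 0.2222·0.084 + 0.1739·0.111 + 0.0586·0.125 + 0.1724·0.275 + 0.148·0.332 + 0.2148·0.073
      = 0.0186648 + 0.0193029 + 0.007325 + 0.04741 + 0.049136 + 0.0156804 = 0.1575191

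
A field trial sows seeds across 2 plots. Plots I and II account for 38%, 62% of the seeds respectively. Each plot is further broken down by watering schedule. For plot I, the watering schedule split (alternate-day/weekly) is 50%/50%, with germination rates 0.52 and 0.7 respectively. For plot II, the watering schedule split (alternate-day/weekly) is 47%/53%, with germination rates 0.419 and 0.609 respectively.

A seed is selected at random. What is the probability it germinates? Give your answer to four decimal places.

P(G|I) = 0.5·0.52 + 0.5·0.7 = 0.26 + 0.35 = 0.61
P(G|II) = 0.47·0.419 + 0.53·0.609 = 0.19693 + 0.32277 = 0.5197
By total probability over the outer partition,
P(G) = 0.38·0.61 + 0.62·0.5197
      = 0.2318 + 0.322214 = 0.554014

0.5540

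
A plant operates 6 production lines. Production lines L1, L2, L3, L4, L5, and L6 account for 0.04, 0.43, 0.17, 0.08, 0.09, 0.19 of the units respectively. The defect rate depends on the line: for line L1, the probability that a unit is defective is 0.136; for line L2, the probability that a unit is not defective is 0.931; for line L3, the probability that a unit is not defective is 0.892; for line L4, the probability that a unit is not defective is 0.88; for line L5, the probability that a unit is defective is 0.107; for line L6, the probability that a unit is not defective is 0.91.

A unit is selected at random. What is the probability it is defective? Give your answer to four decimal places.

0.0898

P(D|L2) = 1 − 0.931 = 0.069.
P(D|L3) = 1 − 0.892 = 0.108.
P(D|L4) = 1 − 0.88 = 0.12.
P(D|L6) = 1 − 0.91 = 0.09.
Summing over the partition,
P(D) = P(D|L1)·P(L1) + P(D|L2)·P(L2) + P(D|L3)·P(L3) + P(D|L4)·P(L4) + P(D|L5)·P(L5) + P(D|L6)·P(L6)
      = 0.136·0.04 + 0.069·0.43 + 0.108·0.17 + 0.12·0.08 + 0.107·0.09 + 0.09·0.19
      = 0.00544 + 0.02967 + 0.01836 + 0.0096 + 0.00963 + 0.0171 = 0.0898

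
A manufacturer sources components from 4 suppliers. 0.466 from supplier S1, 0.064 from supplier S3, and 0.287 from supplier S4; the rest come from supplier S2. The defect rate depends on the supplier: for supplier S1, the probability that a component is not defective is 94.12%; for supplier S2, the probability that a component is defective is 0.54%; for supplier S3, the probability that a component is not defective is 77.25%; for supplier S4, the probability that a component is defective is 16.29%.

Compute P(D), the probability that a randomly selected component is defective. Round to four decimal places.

0.0897

P(S2) = 1 − (0.466 + 0.064 + 0.287) = 0.183.
P(D|S1) = 1 − 0.9412 = 0.0588.
P(D|S3) = 1 − 0.7725 = 0.2275.
P(D) = P(D|S1)·P(S1) + P(D|S2)·P(S2) + P(D|S3)·P(S3) + P(D|S4)·P(S4)
      = 0.0588·0.466 + 0.0054·0.183 + 0.2275·0.064 + 0.1629·0.287
      = 0.0274008 + 0.0009882 + 0.01456 + 0.0467523 = 0.0897013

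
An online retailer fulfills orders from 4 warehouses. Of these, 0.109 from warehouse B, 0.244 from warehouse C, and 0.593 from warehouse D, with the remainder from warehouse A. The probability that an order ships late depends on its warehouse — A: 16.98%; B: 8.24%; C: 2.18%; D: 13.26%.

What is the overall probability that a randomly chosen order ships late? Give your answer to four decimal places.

P(A) = 1 − (0.109 + 0.244 + 0.593) = 0.054.
P(L) = P(L|A)·P(A) + P(L|B)·P(B) + P(L|C)·P(C) + P(L|D)·P(D)
      = 0.1698·0.054 + 0.0824·0.109 + 0.0218·0.244 + 0.1326·0.593
      = 0.0091692 + 0.0089816 + 0.0053192 + 0.0786318 = 0.1021018

P(L) ≈ 0.1021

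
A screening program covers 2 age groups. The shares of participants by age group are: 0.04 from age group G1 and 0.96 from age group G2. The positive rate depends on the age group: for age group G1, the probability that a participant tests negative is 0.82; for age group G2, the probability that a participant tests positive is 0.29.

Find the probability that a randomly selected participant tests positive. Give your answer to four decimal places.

0.2856

P(T|G1) = 1 − 0.82 = 0.18.
P(T) = P(T|G1)·P(G1) + P(T|G2)·P(G2)
      = 0.18·0.04 + 0.29·0.96
      = 0.0072 + 0.2784 = 0.2856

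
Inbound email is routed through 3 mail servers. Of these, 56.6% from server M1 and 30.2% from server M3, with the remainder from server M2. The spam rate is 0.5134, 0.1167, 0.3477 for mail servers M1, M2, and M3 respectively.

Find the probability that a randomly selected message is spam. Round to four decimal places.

P(S) ≈ 0.4110

P(M2) = 1 − (0.566 + 0.302) = 0.132.
P(S) = P(S|M1)·P(M1) + P(S|M2)·P(M2) + P(S|M3)·P(M3)
      = 0.5134·0.566 + 0.1167·0.132 + 0.3477·0.302
      = 0.2905844 + 0.0154044 + 0.1050054 = 0.4109942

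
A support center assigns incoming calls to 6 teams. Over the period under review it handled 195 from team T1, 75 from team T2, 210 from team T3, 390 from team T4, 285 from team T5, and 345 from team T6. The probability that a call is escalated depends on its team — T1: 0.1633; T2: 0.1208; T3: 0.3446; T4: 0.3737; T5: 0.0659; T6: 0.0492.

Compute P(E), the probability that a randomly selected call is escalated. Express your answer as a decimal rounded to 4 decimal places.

0.1965

Total: 195 + 75 + 210 + 390 + 285 + 345 = 1500.
P(T1) = 195/1500 = 0.13. P(T2) = 75/1500 = 0.05. P(T3) = 210/1500 = 0.14. P(T4) = 390/1500 = 0.26. P(T5) = 285/1500 = 0.19. P(T6) = 345/1500 = 0.23.
P(E) = P(E|T1)·P(T1) + P(E|T2)·P(T2) + P(E|T3)·P(T3) + P(E|T4)·P(T4) + P(E|T5)·P(T5) + P(E|T6)·P(T6)
      = 0.1633·0.13 + 0.1208·0.05 + 0.3446·0.14 + 0.3737·0.26 + 0.0659·0.19 + 0.0492·0.23
      = 0.021229 + 0.00604 + 0.048244 + 0.097162 + 0.012521 + 0.011316 = 0.196512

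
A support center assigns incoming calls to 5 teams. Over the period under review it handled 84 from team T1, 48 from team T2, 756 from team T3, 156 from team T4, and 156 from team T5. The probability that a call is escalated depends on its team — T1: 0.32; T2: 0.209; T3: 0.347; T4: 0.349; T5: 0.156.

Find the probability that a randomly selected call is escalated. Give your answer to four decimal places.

Total: 84 + 48 + 756 + 156 + 156 = 1200.
P(T1) = 84/1200 = 0.07. P(T2) = 48/1200 = 0.04. P(T3) = 756/1200 = 0.63. P(T4) = 156/1200 = 0.13. P(T5) = 156/1200 = 0.13.
P(E) = P(E|T1)·P(T1) + P(E|T2)·P(T2) + P(E|T3)·P(T3) + P(E|T4)·P(T4) + P(E|T5)·P(T5)
      = 0.32·0.07 + 0.209·0.04 + 0.347·0.63 + 0.349·0.13 + 0.156·0.13
      = 0.0224 + 0.00836 + 0.21861 + 0.04537 + 0.02028 = 0.31502

P(E) ≈ 0.3150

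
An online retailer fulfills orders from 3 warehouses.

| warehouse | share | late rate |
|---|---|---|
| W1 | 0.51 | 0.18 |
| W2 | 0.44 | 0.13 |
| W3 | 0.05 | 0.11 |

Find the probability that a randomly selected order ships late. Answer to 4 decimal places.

By the law of total probability,
P(L) = P(L|W1)·P(W1) + P(L|W2)·P(W2) + P(L|W3)·P(W3)
      = 0.18·0.51 + 0.13·0.44 + 0.11·0.05
      = 0.0918 + 0.0572 + 0.0055 = 0.1545

0.1545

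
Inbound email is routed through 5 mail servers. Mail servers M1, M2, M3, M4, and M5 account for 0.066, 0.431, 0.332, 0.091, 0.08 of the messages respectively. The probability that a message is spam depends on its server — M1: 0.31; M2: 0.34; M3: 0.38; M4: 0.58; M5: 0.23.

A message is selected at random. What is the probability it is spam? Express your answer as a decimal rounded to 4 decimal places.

P(S) = P(S|M1)·P(M1) + P(S|M2)·P(M2) + P(S|M3)·P(M3) + P(S|M4)·P(M4) + P(S|M5)·P(M5)
      = 0.31·0.066 + 0.34·0.431 + 0.38·0.332 + 0.58·0.091 + 0.23·0.08
      = 0.02046 + 0.14654 + 0.12616 + 0.05278 + 0.0184 = 0.36434

P(S) ≈ 0.3643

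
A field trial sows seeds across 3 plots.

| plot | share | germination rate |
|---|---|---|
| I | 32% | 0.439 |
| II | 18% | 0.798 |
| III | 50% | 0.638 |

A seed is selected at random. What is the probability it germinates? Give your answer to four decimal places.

P(G) ≈ 0.6031

By the law of total probability,
P(G) = P(G|I)·P(I) + P(G|II)·P(II) + P(G|III)·P(III)
      = 0.439·0.32 + 0.798·0.18 + 0.638·0.5
      = 0.14048 + 0.14364 + 0.319 = 0.60312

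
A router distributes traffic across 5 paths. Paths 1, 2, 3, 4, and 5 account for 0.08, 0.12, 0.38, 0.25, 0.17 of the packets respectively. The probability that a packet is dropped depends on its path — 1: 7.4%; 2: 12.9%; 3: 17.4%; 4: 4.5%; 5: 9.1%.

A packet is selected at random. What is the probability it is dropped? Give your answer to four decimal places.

By the law of total probability,
P(L) = P(L|1)·P(1) + P(L|2)·P(2) + P(L|3)·P(3) + P(L|4)·P(4) + P(L|5)·P(5)
      = 0.074·0.08 + 0.129·0.12 + 0.174·0.38 + 0.045·0.25 + 0.091·0.17
      = 0.00592 + 0.01548 + 0.06612 + 0.01125 + 0.01547 = 0.11424

P(L) ≈ 0.1142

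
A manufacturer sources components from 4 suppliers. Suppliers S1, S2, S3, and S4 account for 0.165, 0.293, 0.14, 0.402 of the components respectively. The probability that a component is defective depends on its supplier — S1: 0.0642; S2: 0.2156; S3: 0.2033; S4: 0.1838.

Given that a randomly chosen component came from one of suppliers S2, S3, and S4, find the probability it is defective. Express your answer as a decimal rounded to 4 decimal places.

0.1982

Let S = {S2, S3, S4}.
P(S) = 0.293 + 0.14 + 0.402 = 0.835.
P(D ∩ S) = 0.2156·0.293 + 0.2033·0.14 + 0.1838·0.402 = 0.0631708 + 0.028462 + 0.0738876 = 0.1655204.
P(D | S) = 0.1655204 / 0.835 = 0.198228…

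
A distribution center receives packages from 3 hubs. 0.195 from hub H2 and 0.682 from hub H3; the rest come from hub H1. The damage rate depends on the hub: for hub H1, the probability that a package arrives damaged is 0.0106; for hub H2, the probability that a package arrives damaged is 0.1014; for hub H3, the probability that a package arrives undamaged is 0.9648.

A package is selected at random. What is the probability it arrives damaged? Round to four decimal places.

P(H1) = 1 − (0.195 + 0.682) = 0.123.
P(D|H3) = 1 − 0.9648 = 0.0352.
P(D) = P(D|H1)·P(H1) + P(D|H2)·P(H2) + P(D|H3)·P(H3)
      = 0.0106·0.123 + 0.1014·0.195 + 0.0352·0.682
      = 0.0013038 + 0.019773 + 0.0240064 = 0.0450832

P(D) ≈ 0.0451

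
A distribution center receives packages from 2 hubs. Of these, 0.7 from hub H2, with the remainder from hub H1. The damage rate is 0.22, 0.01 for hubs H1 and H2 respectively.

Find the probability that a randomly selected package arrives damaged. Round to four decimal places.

P(H1) = 1 − (0.7) = 0.3.
By the law of total probability,
P(D) = P(D|H1)·P(H1) + P(D|H2)·P(H2)
      = 0.22·0.3 + 0.01·0.7
      = 0.066 + 0.007 = 0.073

P(D) ≈ 0.0730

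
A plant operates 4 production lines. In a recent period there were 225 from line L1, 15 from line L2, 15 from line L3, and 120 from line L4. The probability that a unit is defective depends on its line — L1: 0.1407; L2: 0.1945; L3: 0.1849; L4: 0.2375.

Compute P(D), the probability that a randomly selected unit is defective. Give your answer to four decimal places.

Total: 225 + 15 + 15 + 120 = 375.
P(L1) = 225/375 = 0.6. P(L2) = 15/375 = 0.04. P(L3) = 15/375 = 0.04. P(L4) = 120/375 = 0.32.
Summing over the partition,
P(D) = P(D|L1)·P(L1) + P(D|L2)·P(L2) + P(D|L3)·P(L3) + P(D|L4)·P(L4)
      = 0.1407·0.6 + 0.1945·0.04 + 0.1849·0.04 + 0.2375·0.32
      = 0.08442 + 0.00778 + 0.007396 + 0.076 = 0.175596

P(D) ≈ 0.1756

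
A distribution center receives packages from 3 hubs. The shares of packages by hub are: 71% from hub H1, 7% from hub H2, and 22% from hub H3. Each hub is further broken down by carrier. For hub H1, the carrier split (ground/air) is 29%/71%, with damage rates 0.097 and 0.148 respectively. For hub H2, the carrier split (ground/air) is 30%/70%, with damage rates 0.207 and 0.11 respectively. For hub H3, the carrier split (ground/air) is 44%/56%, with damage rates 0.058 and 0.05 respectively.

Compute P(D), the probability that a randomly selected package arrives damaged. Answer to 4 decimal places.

P(D) ≈ 0.1161

P(D|H1) = 0.29·0.097 + 0.71·0.148 = 0.02813 + 0.10508 = 0.13321
P(D|H2) = 0.3·0.207 + 0.7·0.11 = 0.0621 + 0.077 = 0.1391
P(D|H3) = 0.44·0.058 + 0.56·0.05 = 0.02552 + 0.028 = 0.05352
By total probability over the outer partition,
P(D) = 0.71·0.13321 + 0.07·0.1391 + 0.22·0.05352
      = 0.0945791 + 0.009737 + 0.0117744 = 0.1160905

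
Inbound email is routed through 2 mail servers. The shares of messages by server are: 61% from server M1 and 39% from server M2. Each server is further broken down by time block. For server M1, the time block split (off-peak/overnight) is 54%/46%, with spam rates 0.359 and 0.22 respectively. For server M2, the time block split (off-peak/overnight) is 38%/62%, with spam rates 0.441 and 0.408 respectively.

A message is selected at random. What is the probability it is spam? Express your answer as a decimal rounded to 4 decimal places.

0.3440

P(S|M1) = 0.54·0.359 + 0.46·0.22 = 0.19386 + 0.1012 = 0.29506
P(S|M2) = 0.38·0.441 + 0.62·0.408 = 0.16758 + 0.25296 = 0.42054
By total probability over the outer partition,
P(S) = 0.61·0.29506 + 0.39·0.42054
      = 0.1799866 + 0.1640106 = 0.3439972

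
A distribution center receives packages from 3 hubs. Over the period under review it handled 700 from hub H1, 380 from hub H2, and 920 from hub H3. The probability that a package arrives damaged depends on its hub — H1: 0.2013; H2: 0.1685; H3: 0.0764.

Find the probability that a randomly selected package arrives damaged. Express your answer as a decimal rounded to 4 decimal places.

Total: 700 + 380 + 920 = 2000.
P(H1) = 700/2000 = 0.35. P(H2) = 380/2000 = 0.19. P(H3) = 920/2000 = 0.46.
P(D) = P(D|H1)·P(H1) + P(D|H2)·P(H2) + P(D|H3)·P(H3)
      = 0.2013·0.35 + 0.1685·0.19 + 0.0764·0.46
      = 0.070455 + 0.032015 + 0.035144 = 0.137614

0.1376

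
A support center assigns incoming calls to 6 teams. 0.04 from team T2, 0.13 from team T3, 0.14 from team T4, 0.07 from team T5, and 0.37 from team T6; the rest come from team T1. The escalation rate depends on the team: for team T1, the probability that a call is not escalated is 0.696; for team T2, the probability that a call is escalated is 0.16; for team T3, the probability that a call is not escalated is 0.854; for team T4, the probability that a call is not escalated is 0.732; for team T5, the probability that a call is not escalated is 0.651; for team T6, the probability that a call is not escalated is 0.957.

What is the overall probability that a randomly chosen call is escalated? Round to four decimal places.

P(E) ≈ 0.1792

P(T1) = 1 − (0.04 + 0.13 + 0.14 + 0.07 + 0.37) = 0.25.
P(E|T1) = 1 − 0.696 = 0.304.
P(E|T3) = 1 − 0.854 = 0.146.
P(E|T4) = 1 − 0.732 = 0.268.
P(E|T5) = 1 − 0.651 = 0.349.
P(E|T6) = 1 − 0.957 = 0.043.
P(E) = P(E|T1)·P(T1) + P(E|T2)·P(T2) + P(E|T3)·P(T3) + P(E|T4)·P(T4) + P(E|T5)·P(T5) + P(E|T6)·P(T6)
      = 0.304·0.25 + 0.16·0.04 + 0.146·0.13 + 0.268·0.14 + 0.349·0.07 + 0.043·0.37
      = 0.076 + 0.0064 + 0.01898 + 0.03752 + 0.02443 + 0.01591 = 0.17924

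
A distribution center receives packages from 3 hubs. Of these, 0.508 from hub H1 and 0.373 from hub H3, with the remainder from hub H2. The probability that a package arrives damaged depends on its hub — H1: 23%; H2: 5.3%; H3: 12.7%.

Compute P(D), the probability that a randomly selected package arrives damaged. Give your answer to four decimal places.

0.1705

P(H2) = 1 − (0.508 + 0.373) = 0.119.
By the law of total probability,
P(D) = P(D|H1)·P(H1) + P(D|H2)·P(H2) + P(D|H3)·P(H3)
      = 0.23·0.508 + 0.053·0.119 + 0.127·0.373
      = 0.11684 + 0.006307 + 0.047371 = 0.170518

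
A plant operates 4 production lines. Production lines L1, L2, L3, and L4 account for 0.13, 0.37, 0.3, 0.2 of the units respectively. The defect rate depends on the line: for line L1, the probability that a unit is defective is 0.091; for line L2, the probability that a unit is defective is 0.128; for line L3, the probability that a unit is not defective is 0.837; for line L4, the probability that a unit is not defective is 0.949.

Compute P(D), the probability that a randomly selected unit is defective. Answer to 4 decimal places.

P(D|L3) = 1 − 0.837 = 0.163.
P(D|L4) = 1 − 0.949 = 0.051.
By the law of total probability,
P(D) = P(D|L1)·P(L1) + P(D|L2)·P(L2) + P(D|L3)·P(L3) + P(D|L4)·P(L4)
      = 0.091·0.13 + 0.128·0.37 + 0.163·0.3 + 0.051·0.2
      = 0.01183 + 0.04736 + 0.0489 + 0.0102 = 0.11829

P(D) ≈ 0.1183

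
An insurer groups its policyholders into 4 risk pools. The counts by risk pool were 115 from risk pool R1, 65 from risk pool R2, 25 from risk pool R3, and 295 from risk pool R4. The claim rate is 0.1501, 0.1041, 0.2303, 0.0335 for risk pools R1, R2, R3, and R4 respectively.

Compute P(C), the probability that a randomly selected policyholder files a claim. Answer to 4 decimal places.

Total: 115 + 65 + 25 + 295 = 500.
P(R1) = 115/500 = 0.23. P(R2) = 65/500 = 0.13. P(R3) = 25/500 = 0.05. P(R4) = 295/500 = 0.59.
P(C) = P(C|R1)·P(R1) + P(C|R2)·P(R2) + P(C|R3)·P(R3) + P(C|R4)·P(R4)
      = 0.1501·0.23 + 0.1041·0.13 + 0.2303·0.05 + 0.0335·0.59
      = 0.034523 + 0.013533 + 0.011515 + 0.019765 = 0.079336

P(C) ≈ 0.0793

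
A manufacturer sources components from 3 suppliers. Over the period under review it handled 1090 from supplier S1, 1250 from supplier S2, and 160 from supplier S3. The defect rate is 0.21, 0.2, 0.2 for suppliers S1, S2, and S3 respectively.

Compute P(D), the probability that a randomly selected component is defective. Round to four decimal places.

P(D) ≈ 0.2044

Total: 1090 + 1250 + 160 = 2500.
P(S1) = 1090/2500 = 0.436. P(S2) = 1250/2500 = 0.5. P(S3) = 160/2500 = 0.064.
P(D) = P(D|S1)·P(S1) + P(D|S2)·P(S2) + P(D|S3)·P(S3)
      = 0.21·0.436 + 0.2·0.5 + 0.2·0.064
      = 0.09156 + 0.1 + 0.0128 = 0.20436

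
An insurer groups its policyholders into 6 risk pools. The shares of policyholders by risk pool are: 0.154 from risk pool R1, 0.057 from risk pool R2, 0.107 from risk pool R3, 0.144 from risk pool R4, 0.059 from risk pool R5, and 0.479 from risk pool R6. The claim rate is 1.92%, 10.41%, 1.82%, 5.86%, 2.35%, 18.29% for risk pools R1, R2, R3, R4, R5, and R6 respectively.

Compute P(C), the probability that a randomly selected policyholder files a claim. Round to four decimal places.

P(C) ≈ 0.1083

P(C) = P(C|R1)·P(R1) + P(C|R2)·P(R2) + P(C|R3)·P(R3) + P(C|R4)·P(R4) + P(C|R5)·P(R5) + P(C|R6)·P(R6)
      = 0.0192·0.154 + 0.1041·0.057 + 0.0182·0.107 + 0.0586·0.144 + 0.0235·0.059 + 0.1829·0.479
      = 0.0029568 + 0.0059337 + 0.0019474 + 0.0084384 + 0.0013865 + 0.0876091 = 0.1082719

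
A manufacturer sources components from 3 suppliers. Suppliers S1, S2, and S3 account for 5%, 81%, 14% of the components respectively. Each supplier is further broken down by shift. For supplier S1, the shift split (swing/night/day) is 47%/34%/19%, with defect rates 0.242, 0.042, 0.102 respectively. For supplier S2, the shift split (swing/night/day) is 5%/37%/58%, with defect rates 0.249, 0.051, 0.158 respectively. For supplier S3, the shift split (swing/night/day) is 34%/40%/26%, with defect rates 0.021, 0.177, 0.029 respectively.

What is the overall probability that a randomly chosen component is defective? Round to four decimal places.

0.1189

P(D|S1) = 0.47·0.242 + 0.34·0.042 + 0.19·0.102 = 0.11374 + 0.01428 + 0.01938 = 0.1474
P(D|S2) = 0.05·0.249 + 0.37·0.051 + 0.58·0.158 = 0.01245 + 0.01887 + 0.09164 = 0.12296
P(D|S3) = 0.34·0.021 + 0.4·0.177 + 0.26·0.029 = 0.00714 + 0.0708 + 0.00754 = 0.08548
Then overall,
P(D) = 0.05·0.1474 + 0.81·0.12296 + 0.14·0.08548
      = 0.00737 + 0.0995976 + 0.0119672 = 0.1189348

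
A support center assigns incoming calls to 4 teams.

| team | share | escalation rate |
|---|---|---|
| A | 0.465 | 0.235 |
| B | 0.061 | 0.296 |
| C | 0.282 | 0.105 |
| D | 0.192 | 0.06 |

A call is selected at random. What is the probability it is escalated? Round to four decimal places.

0.1685

P(E) = P(E|A)·P(A) + P(E|B)·P(B) + P(E|C)·P(C) + P(E|D)·P(D)
      = 0.235·0.465 + 0.296·0.061 + 0.105·0.282 + 0.06·0.192
      = 0.109275 + 0.018056 + 0.02961 + 0.01152 = 0.168461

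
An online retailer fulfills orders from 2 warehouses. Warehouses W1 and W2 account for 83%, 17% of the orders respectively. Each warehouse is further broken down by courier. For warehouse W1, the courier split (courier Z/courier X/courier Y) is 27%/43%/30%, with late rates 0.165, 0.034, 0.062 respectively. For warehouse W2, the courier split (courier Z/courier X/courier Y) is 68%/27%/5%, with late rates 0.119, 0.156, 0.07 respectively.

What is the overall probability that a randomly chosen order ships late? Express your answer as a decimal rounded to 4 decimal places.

P(L) ≈ 0.0861

P(L|W1) = 0.27·0.165 + 0.43·0.034 + 0.3·0.062 = 0.04455 + 0.01462 + 0.0186 = 0.07777
P(L|W2) = 0.68·0.119 + 0.27·0.156 + 0.05·0.07 = 0.08092 + 0.04212 + 0.0035 = 0.12654
By total probability over the outer partition,
P(L) = 0.83·0.07777 + 0.17·0.12654
      = 0.0645491 + 0.0215118 = 0.0860609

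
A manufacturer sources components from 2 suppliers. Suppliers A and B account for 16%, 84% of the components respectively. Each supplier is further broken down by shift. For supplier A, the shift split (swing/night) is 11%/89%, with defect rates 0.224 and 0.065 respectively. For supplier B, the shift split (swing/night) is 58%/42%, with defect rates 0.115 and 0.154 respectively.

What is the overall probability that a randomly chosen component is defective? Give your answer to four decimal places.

P(D|A) = 0.11·0.224 + 0.89·0.065 = 0.02464 + 0.05785 = 0.08249
P(D|B) = 0.58·0.115 + 0.42·0.154 = 0.0667 + 0.06468 = 0.13138
Then overall,
P(D) = 0.16·0.08249 + 0.84·0.13138
      = 0.0131984 + 0.1103592 = 0.1235576

0.1236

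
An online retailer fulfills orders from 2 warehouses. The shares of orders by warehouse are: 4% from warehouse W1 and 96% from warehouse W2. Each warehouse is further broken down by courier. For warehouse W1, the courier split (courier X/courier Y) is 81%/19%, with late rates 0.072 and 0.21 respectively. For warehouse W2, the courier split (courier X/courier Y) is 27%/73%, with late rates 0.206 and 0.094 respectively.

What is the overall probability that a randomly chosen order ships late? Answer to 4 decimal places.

P(L) ≈ 0.1232

P(L|W1) = 0.81·0.072 + 0.19·0.21 = 0.05832 + 0.0399 = 0.09822
P(L|W2) = 0.27·0.206 + 0.73·0.094 = 0.05562 + 0.06862 = 0.12424
Then overall,
P(L) = 0.04·0.09822 + 0.96·0.12424
      = 0.0039288 + 0.1192704 = 0.1231992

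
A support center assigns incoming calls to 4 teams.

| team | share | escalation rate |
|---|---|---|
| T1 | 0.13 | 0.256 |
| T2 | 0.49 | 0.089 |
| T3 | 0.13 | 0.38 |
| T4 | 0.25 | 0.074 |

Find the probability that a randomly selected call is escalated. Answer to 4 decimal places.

P(E) ≈ 0.1448

P(E) = P(E|T1)·P(T1) + P(E|T2)·P(T2) + P(E|T3)·P(T3) + P(E|T4)·P(T4)
      = 0.256·0.13 + 0.089·0.49 + 0.38·0.13 + 0.074·0.25
      = 0.03328 + 0.04361 + 0.0494 + 0.0185 = 0.14479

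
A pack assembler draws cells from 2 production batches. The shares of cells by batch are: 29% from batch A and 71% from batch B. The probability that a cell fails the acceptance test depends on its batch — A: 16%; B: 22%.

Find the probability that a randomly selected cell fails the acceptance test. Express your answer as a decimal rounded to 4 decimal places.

0.2026

Using total probability over the partition,
P(F) = P(F|A)·P(A) + P(F|B)·P(B)
      = 0.16·0.29 + 0.22·0.71
      = 0.0464 + 0.1562 = 0.2026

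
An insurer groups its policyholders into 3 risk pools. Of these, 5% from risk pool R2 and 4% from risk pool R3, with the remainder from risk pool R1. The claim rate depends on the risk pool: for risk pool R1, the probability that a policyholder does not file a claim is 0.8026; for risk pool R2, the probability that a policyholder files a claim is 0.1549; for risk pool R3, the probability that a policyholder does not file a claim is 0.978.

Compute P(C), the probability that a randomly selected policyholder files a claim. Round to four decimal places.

0.1883

P(R1) = 1 − (0.05 + 0.04) = 0.91.
P(C|R1) = 1 − 0.8026 = 0.1974.
P(C|R3) = 1 − 0.978 = 0.022.
P(C) = P(C|R1)·P(R1) + P(C|R2)·P(R2) + P(C|R3)·P(R3)
      = 0.1974·0.91 + 0.1549·0.05 + 0.022·0.04
      = 0.179634 + 0.007745 + 0.00088 = 0.188259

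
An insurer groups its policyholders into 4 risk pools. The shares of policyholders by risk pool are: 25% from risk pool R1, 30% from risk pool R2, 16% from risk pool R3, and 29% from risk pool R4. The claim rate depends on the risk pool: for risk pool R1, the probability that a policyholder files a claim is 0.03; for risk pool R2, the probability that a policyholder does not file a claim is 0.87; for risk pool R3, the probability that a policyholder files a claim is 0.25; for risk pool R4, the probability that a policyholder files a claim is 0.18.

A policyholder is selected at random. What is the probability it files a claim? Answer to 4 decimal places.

0.1387

P(C|R2) = 1 − 0.87 = 0.13.
Using total probability over the partition,
P(C) = P(C|R1)·P(R1) + P(C|R2)·P(R2) + P(C|R3)·P(R3) + P(C|R4)·P(R4)
      = 0.03·0.25 + 0.13·0.3 + 0.25·0.16 + 0.18·0.29
      = 0.0075 + 0.039 + 0.04 + 0.0522 = 0.1387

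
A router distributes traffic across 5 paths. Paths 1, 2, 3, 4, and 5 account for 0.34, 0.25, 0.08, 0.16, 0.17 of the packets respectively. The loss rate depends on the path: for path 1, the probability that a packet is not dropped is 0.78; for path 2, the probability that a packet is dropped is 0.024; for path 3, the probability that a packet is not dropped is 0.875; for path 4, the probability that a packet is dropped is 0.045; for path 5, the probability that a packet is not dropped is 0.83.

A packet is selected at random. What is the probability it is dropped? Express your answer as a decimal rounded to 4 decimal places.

P(L|1) = 1 − 0.78 = 0.22.
P(L|3) = 1 − 0.875 = 0.125.
P(L|5) = 1 − 0.83 = 0.17.
By the law of total probability,
P(L) = P(L|1)·P(1) + P(L|2)·P(2) + P(L|3)·P(3) + P(L|4)·P(4) + P(L|5)·P(5)
      = 0.22·0.34 + 0.024·0.25 + 0.125·0.08 + 0.045·0.16 + 0.17·0.17
      = 0.0748 + 0.006 + 0.01 + 0.0072 + 0.0289 = 0.1269

P(L) ≈ 0.1269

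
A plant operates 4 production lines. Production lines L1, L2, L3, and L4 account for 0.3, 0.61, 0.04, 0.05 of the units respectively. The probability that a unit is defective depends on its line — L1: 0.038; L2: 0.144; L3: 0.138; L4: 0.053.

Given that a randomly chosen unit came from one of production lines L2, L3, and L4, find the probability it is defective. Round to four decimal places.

Let S = {L2, L3, L4}.
P(S) = 0.61 + 0.04 + 0.05 = 0.7.
P(D ∩ S) = 0.144·0.61 + 0.138·0.04 + 0.053·0.05 = 0.08784 + 0.00552 + 0.00265 = 0.09601.
P(D | S) = 0.09601 / 0.7 = 0.137157…

0.1372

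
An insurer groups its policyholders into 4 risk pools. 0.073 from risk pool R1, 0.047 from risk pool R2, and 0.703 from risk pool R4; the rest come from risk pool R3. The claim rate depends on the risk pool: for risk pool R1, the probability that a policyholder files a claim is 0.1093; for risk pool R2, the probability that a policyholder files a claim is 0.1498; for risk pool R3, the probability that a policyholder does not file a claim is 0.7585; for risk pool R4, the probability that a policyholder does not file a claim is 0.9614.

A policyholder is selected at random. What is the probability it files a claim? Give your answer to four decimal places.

P(R3) = 1 − (0.073 + 0.047 + 0.703) = 0.177.
P(C|R3) = 1 − 0.7585 = 0.2415.
P(C|R4) = 1 − 0.9614 = 0.0386.
P(C) = P(C|R1)·P(R1) + P(C|R2)·P(R2) + P(C|R3)·P(R3) + P(C|R4)·P(R4)
      = 0.1093·0.073 + 0.1498·0.047 + 0.2415·0.177 + 0.0386·0.703
      = 0.0079789 + 0.0070406 + 0.0427455 + 0.0271358 = 0.0849008

0.0849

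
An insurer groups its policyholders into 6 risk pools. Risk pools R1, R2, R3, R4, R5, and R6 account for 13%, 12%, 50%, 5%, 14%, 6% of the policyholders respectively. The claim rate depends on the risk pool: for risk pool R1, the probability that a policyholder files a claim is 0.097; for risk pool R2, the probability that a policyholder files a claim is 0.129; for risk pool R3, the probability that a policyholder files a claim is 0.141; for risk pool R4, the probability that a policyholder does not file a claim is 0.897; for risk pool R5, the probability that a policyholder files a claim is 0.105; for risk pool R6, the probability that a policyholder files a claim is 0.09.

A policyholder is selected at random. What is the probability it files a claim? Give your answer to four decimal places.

P(C|R4) = 1 − 0.897 = 0.103.
By the law of total probability,
P(C) = P(C|R1)·P(R1) + P(C|R2)·P(R2) + P(C|R3)·P(R3) + P(C|R4)·P(R4) + P(C|R5)·P(R5) + P(C|R6)·P(R6)
      = 0.097·0.13 + 0.129·0.12 + 0.141·0.5 + 0.103·0.05 + 0.105·0.14 + 0.09·0.06
      = 0.01261 + 0.01548 + 0.0705 + 0.00515 + 0.0147 + 0.0054 = 0.12384

0.1238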